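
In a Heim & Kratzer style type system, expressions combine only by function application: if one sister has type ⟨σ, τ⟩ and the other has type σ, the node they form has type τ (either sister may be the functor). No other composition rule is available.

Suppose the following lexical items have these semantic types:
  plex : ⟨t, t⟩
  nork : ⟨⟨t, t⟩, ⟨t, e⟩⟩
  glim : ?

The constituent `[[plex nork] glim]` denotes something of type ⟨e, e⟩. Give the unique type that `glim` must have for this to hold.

[[plex nork] glim] must have type ⟨e, e⟩. The sister [plex nork] has type ⟨t, e⟩; that is not a function onto ⟨e, e⟩, so glim must be the functor, of type ⟨⟨t, e⟩, ⟨e, e⟩⟩.

⟨⟨t, e⟩, ⟨e, e⟩⟩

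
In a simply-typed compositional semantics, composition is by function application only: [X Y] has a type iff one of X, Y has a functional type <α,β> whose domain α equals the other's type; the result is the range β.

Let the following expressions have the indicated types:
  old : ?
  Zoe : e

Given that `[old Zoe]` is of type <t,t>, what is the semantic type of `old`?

For [old Zoe] to have type <t,t> with Zoe of type e, old must be the function: old : <e,<t,t>>.

<e,<t,t>>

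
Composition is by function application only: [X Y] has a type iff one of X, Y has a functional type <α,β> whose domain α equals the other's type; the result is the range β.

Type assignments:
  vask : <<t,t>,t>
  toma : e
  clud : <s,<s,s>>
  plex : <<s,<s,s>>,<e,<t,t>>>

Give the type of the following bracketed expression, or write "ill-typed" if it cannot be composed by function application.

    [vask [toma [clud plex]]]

t

At [clud plex], plex : <<s,<s,s>>,<e,<t,t>>> takes clud : <s,<s,s>>, giving <e,<t,t>>.
At [toma [clud plex]], [clud plex] : <e,<t,t>> takes toma : e, giving <t,t>.
At [vask [toma [clud plex]]], vask : <<t,t>,t> takes [toma [clud plex]] : <t,t>, giving t.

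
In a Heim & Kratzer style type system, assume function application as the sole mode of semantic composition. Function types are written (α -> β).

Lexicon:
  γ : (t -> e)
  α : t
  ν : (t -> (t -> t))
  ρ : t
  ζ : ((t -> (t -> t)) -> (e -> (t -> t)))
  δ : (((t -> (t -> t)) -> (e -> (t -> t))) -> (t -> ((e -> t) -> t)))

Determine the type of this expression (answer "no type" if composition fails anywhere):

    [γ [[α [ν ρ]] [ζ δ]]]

[ν ρ]: ν is (t -> (t -> t)), ρ is t; result (t -> t).
[α [ν ρ]]: [ν ρ] is (t -> t), α is t; result t.
[ζ δ]: δ is (((t -> (t -> t)) -> (e -> (t -> t))) -> (t -> ((e -> t) -> t))), ζ is ((t -> (t -> t)) -> (e -> (t -> t))); result (t -> ((e -> t) -> t)).
[[α [ν ρ]] [ζ δ]]: [ζ δ] is (t -> ((e -> t) -> t)), [α [ν ρ]] is t; result ((e -> t) -> t).
[γ [[α [ν ρ]] [ζ δ]]]: (t -> e) with ((e -> t) -> t) — neither is a function whose domain matches the other; composition fails here.

no type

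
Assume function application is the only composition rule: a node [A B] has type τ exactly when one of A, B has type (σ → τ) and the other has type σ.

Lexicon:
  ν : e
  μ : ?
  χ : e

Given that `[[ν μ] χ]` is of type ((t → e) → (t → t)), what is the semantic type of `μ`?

[[ν μ] χ] is required to be ((t → e) → (t → t)). χ : e cannot yield ((t → e) → (t → t)) as functor, so [ν μ] : (e → ((t → e) → (t → t))).
[ν μ] is required to be (e → ((t → e) → (t → t))). ν : e cannot yield (e → ((t → e) → (t → t))) as functor, so μ : (e → (e → ((t → e) → (t → t)))).

(e → (e → ((t → e) → (t → t))))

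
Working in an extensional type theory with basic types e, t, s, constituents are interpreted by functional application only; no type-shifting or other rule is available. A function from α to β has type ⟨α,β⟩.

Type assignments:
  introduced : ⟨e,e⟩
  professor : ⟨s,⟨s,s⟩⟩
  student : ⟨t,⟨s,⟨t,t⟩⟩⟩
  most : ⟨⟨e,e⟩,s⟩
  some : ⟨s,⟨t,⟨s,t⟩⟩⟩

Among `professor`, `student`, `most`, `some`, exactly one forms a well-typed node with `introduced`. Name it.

most

professor : ⟨s,⟨s,s⟩⟩ — introduced needs e; professor needs s; neither fits.
student : ⟨t,⟨s,⟨t,t⟩⟩⟩ — introduced needs e; student needs t; neither fits.
most — combines: most : ⟨⟨e,e⟩,s⟩ takes introduced : ⟨e,e⟩ as argument, giving s.
some : ⟨s,⟨t,⟨s,t⟩⟩⟩ — introduced needs e; some needs s; neither fits.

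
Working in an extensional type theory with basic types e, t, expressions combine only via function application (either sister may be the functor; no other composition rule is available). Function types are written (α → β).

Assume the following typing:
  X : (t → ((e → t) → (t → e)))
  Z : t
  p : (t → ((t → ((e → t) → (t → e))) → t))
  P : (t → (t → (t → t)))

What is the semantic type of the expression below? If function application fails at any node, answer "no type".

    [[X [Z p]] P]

[Z p]: functor p : (t → ((t → ((e → t) → (t → e))) → t)), argument Z : t; result ((t → ((e → t) → (t → e))) → t).
[X [Z p]]: functor [Z p] : ((t → ((e → t) → (t → e))) → t), argument X : (t → ((e → t) → (t → e))); result t.
[[X [Z p]] P]: functor P : (t → (t → (t → t))), argument [X [Z p]] : t; result (t → (t → t)).

(t → (t → t))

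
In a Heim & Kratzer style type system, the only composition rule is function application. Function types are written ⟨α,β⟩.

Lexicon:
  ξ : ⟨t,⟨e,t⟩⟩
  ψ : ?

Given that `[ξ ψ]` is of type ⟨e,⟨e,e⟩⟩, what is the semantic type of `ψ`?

⟨⟨t,⟨e,t⟩⟩,⟨e,⟨e,e⟩⟩⟩

For [ξ ψ] to have type ⟨e,⟨e,e⟩⟩ with ξ of type ⟨t,⟨e,t⟩⟩, ψ must be the function: ψ : ⟨⟨t,⟨e,t⟩⟩,⟨e,⟨e,e⟩⟩⟩.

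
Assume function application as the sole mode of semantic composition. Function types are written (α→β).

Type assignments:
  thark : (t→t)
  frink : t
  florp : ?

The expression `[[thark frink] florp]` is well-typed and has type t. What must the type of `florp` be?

[[thark frink] florp] must have type t. The sister [thark frink] has type t; that is not a function onto t, so florp must be the functor, of type (t→t).

(t→t)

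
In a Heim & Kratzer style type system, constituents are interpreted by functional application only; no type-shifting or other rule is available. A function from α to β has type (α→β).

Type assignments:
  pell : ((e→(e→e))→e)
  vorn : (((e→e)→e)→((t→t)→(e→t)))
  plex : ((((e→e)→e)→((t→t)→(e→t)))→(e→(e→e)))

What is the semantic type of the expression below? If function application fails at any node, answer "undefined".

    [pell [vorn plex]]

e

[vorn plex]: plex is ((((e→e)→e)→((t→t)→(e→t)))→(e→(e→e))), vorn is (((e→e)→e)→((t→t)→(e→t))); result (e→(e→e)).
[pell [vorn plex]]: pell is ((e→(e→e))→e), [vorn plex] is (e→(e→e)); result e.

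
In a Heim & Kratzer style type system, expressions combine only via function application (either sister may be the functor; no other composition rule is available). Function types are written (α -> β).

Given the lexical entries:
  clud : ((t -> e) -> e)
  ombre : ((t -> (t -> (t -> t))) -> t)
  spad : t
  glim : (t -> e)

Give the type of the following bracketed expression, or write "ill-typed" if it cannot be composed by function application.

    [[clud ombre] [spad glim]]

At [clud ombre]: neither ((t -> e) -> e) nor ((t -> (t -> (t -> t))) -> t) can take the other as argument; the node is ill-typed.

ill-typed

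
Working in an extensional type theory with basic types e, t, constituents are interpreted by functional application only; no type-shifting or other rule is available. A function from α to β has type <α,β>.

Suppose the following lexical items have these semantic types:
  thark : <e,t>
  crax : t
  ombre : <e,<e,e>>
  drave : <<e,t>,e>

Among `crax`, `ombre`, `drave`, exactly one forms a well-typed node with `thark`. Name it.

crax : t — thark needs e; crax needs nothing (atomic); neither fits.
ombre : <e,<e,e>> — thark needs e; ombre needs e; neither fits.
drave — combines: drave : <<e,t>,e> takes thark : <e,t> as argument, giving e.

drave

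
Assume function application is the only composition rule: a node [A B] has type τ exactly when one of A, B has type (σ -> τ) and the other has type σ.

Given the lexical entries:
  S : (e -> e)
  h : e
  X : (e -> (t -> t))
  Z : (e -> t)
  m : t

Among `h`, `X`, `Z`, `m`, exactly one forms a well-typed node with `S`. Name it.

h

h — combines: S : (e -> e) takes h : e as argument, giving e.
X : (e -> (t -> t)) — neither side's domain matches the other.
Z : (e -> t) — neither side's domain matches the other.
m : t — neither side's domain matches the other.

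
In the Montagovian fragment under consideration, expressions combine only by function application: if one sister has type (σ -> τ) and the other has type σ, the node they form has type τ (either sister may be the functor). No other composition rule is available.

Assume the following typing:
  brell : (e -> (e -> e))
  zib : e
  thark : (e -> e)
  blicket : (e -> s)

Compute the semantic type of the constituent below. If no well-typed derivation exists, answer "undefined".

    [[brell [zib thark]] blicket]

[zib thark]: (e -> e) applied to e yields e.
[brell [zib thark]]: (e -> (e -> e)) applied to e yields (e -> e).
[[brell [zib thark]] blicket]: (e -> e) and (e -> s) cannot combine by function application — type clash.

undefined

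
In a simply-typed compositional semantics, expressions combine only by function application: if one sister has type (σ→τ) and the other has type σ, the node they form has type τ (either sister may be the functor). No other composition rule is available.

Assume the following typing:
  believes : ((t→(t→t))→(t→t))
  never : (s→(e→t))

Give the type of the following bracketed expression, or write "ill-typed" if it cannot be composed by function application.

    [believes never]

ill-typed

At [believes never]: neither ((t→(t→t))→(t→t)) nor (s→(e→t)) can take the other as argument; the node is ill-typed.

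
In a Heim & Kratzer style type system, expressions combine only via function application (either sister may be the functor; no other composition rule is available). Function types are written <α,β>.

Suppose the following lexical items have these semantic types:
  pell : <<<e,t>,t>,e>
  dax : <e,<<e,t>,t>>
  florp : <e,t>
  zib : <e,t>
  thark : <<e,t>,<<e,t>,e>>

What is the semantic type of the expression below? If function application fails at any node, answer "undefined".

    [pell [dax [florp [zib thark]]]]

[zib thark] — thark of type <<e,t>,<<e,t>,e>> combines with zib of type <e,t>: type <<e,t>,e>.
[florp [zib thark]] — [zib thark] of type <<e,t>,e> combines with florp of type <e,t>: type e.
[dax [florp [zib thark]]] — dax of type <e,<<e,t>,t>> combines with [florp [zib thark]] of type e: type <<e,t>,t>.
[pell [dax [florp [zib thark]]]] — pell of type <<<e,t>,t>,e> combines with [dax [florp [zib thark]]] of type <<e,t>,t>: type e.

e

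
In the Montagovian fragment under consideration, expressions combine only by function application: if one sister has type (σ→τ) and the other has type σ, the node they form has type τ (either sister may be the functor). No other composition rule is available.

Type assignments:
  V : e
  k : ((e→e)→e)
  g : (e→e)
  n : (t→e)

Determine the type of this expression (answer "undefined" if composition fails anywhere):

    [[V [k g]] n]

undefined

[k g] — k of type ((e→e)→e) combines with g of type (e→e): type e.
At [V [k g]]: neither e nor e can take the other as argument; the node is ill-typed.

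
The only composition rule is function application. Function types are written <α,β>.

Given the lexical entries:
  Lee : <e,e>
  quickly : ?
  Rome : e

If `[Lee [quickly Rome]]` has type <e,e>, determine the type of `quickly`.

<e,<<e,e>,<e,e>>>

[Lee [quickly Rome]] must have type <e,e>. The sister Lee has type <e,e>; that is not a function onto <e,e>, so [quickly Rome] must be the functor, of type <<e,e>,<e,e>>.
[quickly Rome] must have type <<e,e>,<e,e>>. The sister Rome has type e; that is not a function onto <<e,e>,<e,e>>, so quickly must be the functor, of type <e,<<e,e>,<e,e>>>.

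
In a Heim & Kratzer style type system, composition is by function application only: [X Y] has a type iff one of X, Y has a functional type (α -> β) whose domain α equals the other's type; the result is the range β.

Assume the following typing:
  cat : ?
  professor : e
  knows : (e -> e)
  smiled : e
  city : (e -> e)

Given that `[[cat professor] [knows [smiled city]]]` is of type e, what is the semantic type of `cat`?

At [[cat professor] [knows [smiled city]]] (required: e): [knows [smiled city]] is e, which is not a function with range e; hence [cat professor] is the functor — type (e -> e).
At [cat professor] (required: (e -> e)): professor is e, which is not a function with range (e -> e); hence cat is the functor — type (e -> (e -> e)).

(e -> (e -> e))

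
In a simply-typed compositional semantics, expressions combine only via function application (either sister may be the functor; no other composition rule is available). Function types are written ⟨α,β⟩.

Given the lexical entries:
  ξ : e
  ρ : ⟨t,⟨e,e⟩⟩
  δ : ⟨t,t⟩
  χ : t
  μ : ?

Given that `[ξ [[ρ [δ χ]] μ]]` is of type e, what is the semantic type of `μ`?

⟨⟨e,e⟩,⟨e,e⟩⟩

[ξ [[ρ [δ χ]] μ]] must have type e. The sister ξ has type e; that is not a function onto e, so [[ρ [δ χ]] μ] must be the functor, of type ⟨e,e⟩.
[[ρ [δ χ]] μ] must have type ⟨e,e⟩. The sister [ρ [δ χ]] has type ⟨e,e⟩; that is not a function onto ⟨e,e⟩, so μ must be the functor, of type ⟨⟨e,e⟩,⟨e,e⟩⟩.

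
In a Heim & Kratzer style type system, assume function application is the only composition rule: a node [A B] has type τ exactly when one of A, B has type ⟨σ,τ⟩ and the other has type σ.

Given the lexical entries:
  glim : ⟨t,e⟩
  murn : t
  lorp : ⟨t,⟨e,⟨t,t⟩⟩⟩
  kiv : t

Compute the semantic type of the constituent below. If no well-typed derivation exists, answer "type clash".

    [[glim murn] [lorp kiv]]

⟨t,t⟩

[glim murn] — glim of type ⟨t,e⟩ combines with murn of type t: type e.
[lorp kiv] — lorp of type ⟨t,⟨e,⟨t,t⟩⟩⟩ combines with kiv of type t: type ⟨e,⟨t,t⟩⟩.
[[glim murn] [lorp kiv]] — [lorp kiv] of type ⟨e,⟨t,t⟩⟩ combines with [glim murn] of type e: type ⟨t,t⟩.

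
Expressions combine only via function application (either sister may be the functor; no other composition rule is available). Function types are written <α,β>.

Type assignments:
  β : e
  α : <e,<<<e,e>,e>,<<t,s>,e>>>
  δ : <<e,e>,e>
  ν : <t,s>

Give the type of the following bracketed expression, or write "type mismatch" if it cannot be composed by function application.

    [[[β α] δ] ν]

e

[β α]: <e,<<<e,e>,e>,<<t,s>,e>>> applied to e yields <<<e,e>,e>,<<t,s>,e>>.
[[β α] δ]: <<<e,e>,e>,<<t,s>,e>> applied to <<e,e>,e> yields <<t,s>,e>.
[[[β α] δ] ν]: <<t,s>,e> applied to <t,s> yields e.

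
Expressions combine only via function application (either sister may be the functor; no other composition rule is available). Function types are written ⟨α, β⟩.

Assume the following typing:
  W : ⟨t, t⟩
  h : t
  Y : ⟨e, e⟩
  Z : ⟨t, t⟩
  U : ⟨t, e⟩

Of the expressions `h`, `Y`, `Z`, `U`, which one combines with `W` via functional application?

h

h — combines: W : ⟨t, t⟩ takes h : t as argument, giving t.
Y : ⟨e, e⟩ — no; W wants t, and Y wants e.
Z : ⟨t, t⟩ — no; W wants t, and Z wants t.
U : ⟨t, e⟩ — no; W wants t, and U wants t.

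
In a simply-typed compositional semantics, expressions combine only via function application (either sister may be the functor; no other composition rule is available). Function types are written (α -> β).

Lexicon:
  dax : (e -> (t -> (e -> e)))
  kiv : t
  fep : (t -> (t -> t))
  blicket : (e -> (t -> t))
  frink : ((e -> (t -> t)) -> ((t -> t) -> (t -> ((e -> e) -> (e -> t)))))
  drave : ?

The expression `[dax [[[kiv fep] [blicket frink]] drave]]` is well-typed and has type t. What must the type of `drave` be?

((t -> ((e -> e) -> (e -> t))) -> ((e -> (t -> (e -> e))) -> t))

[dax [[[kiv fep] [blicket frink]] drave]] is required to be t. dax : (e -> (t -> (e -> e))) cannot yield t as functor, so [[[kiv fep] [blicket frink]] drave] : ((e -> (t -> (e -> e))) -> t).
[[[kiv fep] [blicket frink]] drave] is required to be ((e -> (t -> (e -> e))) -> t). [[kiv fep] [blicket frink]] : (t -> ((e -> e) -> (e -> t))) cannot yield ((e -> (t -> (e -> e))) -> t) as functor, so drave : ((t -> ((e -> e) -> (e -> t))) -> ((e -> (t -> (e -> e))) -> t)).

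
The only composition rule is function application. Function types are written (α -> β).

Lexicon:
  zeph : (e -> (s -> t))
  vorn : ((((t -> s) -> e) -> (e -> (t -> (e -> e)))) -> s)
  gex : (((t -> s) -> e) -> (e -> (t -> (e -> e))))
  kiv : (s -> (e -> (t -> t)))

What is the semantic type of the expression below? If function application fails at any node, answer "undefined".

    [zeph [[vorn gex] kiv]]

[vorn gex]: functor vorn : ((((t -> s) -> e) -> (e -> (t -> (e -> e)))) -> s), argument gex : (((t -> s) -> e) -> (e -> (t -> (e -> e)))); result s.
[[vorn gex] kiv]: functor kiv : (s -> (e -> (t -> t))), argument [vorn gex] : s; result (e -> (t -> t)).
[zeph [[vorn gex] kiv]]: (e -> (s -> t)) and (e -> (t -> t)) cannot combine by function application — type clash.

undefined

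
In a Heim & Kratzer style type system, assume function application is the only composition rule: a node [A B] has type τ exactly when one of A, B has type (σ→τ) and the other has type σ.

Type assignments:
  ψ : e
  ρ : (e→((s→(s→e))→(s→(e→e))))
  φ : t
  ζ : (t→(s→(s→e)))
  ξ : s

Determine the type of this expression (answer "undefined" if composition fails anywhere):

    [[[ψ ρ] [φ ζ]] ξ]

[ψ ρ]: ρ is (e→((s→(s→e))→(s→(e→e)))), ψ is e; result ((s→(s→e))→(s→(e→e))).
[φ ζ]: ζ is (t→(s→(s→e))), φ is t; result (s→(s→e)).
[[ψ ρ] [φ ζ]]: [ψ ρ] is ((s→(s→e))→(s→(e→e))), [φ ζ] is (s→(s→e)); result (s→(e→e)).
[[[ψ ρ] [φ ζ]] ξ]: [[ψ ρ] [φ ζ]] is (s→(e→e)), ξ is s; result (e→e).

(e→e)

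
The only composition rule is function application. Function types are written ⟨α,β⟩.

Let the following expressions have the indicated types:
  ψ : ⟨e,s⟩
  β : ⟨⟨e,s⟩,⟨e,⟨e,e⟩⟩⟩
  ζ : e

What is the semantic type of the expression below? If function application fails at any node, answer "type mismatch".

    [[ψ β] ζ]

[ψ β]: β is ⟨⟨e,s⟩,⟨e,⟨e,e⟩⟩⟩, ψ is ⟨e,s⟩; result ⟨e,⟨e,e⟩⟩.
[[ψ β] ζ]: [ψ β] is ⟨e,⟨e,e⟩⟩, ζ is e; result ⟨e,e⟩.

⟨e,e⟩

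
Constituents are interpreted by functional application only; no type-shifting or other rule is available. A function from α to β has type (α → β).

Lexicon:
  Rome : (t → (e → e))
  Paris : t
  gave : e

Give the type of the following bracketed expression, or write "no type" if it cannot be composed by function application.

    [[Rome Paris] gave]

[Rome Paris] — Rome of type (t → (e → e)) combines with Paris of type t: type (e → e).
[[Rome Paris] gave] — [Rome Paris] of type (e → e) combines with gave of type e: type e.

e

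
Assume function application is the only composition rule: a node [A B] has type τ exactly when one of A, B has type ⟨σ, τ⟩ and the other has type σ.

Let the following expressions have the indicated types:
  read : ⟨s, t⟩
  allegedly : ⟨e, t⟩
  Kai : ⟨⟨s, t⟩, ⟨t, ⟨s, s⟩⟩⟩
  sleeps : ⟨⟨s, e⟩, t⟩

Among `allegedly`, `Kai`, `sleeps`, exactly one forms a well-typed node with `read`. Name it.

allegedly : ⟨e, t⟩ — neither side's domain matches the other.
Kai — combines: Kai : ⟨⟨s, t⟩, ⟨t, ⟨s, s⟩⟩⟩ takes read : ⟨s, t⟩ as argument, giving ⟨t, ⟨s, s⟩⟩.
sleeps : ⟨⟨s, e⟩, t⟩ — neither side's domain matches the other.

Kai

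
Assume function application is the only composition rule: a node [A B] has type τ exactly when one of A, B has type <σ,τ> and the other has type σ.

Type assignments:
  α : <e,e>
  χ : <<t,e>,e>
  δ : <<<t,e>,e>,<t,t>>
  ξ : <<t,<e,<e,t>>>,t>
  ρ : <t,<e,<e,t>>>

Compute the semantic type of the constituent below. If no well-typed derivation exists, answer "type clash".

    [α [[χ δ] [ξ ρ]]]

type clash

[χ δ] — δ of type <<<t,e>,e>,<t,t>> combines with χ of type <<t,e>,e>: type <t,t>.
[ξ ρ] — ξ of type <<t,<e,<e,t>>>,t> combines with ρ of type <t,<e,<e,t>>>: type t.
[[χ δ] [ξ ρ]] — [χ δ] of type <t,t> combines with [ξ ρ] of type t: type t.
[α [[χ δ] [ξ ρ]]]: <e,e> with t — neither is a function whose domain matches the other; composition fails here.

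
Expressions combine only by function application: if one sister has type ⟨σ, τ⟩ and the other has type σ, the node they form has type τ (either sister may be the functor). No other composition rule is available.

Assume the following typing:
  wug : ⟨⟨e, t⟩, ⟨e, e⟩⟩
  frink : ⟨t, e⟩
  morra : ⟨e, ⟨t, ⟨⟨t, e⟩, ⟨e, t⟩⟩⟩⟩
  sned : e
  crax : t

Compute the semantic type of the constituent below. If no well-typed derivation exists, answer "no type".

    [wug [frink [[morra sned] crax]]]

[morra sned] — morra of type ⟨e, ⟨t, ⟨⟨t, e⟩, ⟨e, t⟩⟩⟩⟩ combines with sned of type e: type ⟨t, ⟨⟨t, e⟩, ⟨e, t⟩⟩⟩.
[[morra sned] crax] — [morra sned] of type ⟨t, ⟨⟨t, e⟩, ⟨e, t⟩⟩⟩ combines with crax of type t: type ⟨⟨t, e⟩, ⟨e, t⟩⟩.
[frink [[morra sned] crax]] — [[morra sned] crax] of type ⟨⟨t, e⟩, ⟨e, t⟩⟩ combines with frink of type ⟨t, e⟩: type ⟨e, t⟩.
[wug [frink [[morra sned] crax]]] — wug of type ⟨⟨e, t⟩, ⟨e, e⟩⟩ combines with [frink [[morra sned] crax]] of type ⟨e, t⟩: type ⟨e, e⟩.

⟨e, e⟩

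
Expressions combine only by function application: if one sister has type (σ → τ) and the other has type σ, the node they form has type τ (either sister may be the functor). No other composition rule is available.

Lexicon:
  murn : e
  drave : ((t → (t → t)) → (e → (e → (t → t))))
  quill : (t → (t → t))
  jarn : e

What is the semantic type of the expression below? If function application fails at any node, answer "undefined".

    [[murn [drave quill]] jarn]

[drave quill]: drave is ((t → (t → t)) → (e → (e → (t → t)))), quill is (t → (t → t)); result (e → (e → (t → t))).
[murn [drave quill]]: [drave quill] is (e → (e → (t → t))), murn is e; result (e → (t → t)).
[[murn [drave quill]] jarn]: [murn [drave quill]] is (e → (t → t)), jarn is e; result (t → t).

(t → t)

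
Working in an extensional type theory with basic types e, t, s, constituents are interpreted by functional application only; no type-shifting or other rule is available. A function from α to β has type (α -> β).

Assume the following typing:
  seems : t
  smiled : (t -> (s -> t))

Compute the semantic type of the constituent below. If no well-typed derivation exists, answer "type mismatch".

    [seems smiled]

[seems smiled]: smiled is (t -> (s -> t)), seems is t; result (s -> t).

(s -> t)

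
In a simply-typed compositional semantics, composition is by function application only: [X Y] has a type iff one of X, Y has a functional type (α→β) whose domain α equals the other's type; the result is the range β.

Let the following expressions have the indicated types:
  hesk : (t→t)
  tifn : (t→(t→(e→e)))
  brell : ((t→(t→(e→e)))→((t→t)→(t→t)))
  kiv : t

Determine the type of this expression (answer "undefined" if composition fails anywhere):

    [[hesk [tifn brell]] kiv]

[tifn brell] — brell of type ((t→(t→(e→e)))→((t→t)→(t→t))) combines with tifn of type (t→(t→(e→e))): type ((t→t)→(t→t)).
[hesk [tifn brell]] — [tifn brell] of type ((t→t)→(t→t)) combines with hesk of type (t→t): type (t→t).
[[hesk [tifn brell]] kiv] — [hesk [tifn brell]] of type (t→t) combines with kiv of type t: type t.

t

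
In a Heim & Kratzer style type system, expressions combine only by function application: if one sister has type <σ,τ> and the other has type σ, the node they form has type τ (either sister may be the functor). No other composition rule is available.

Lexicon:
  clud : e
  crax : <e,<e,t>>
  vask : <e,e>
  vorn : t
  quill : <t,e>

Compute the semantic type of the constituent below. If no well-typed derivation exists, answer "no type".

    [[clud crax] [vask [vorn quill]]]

[clud crax]: functor crax : <e,<e,t>>, argument clud : e; result <e,t>.
[vorn quill]: functor quill : <t,e>, argument vorn : t; result e.
[vask [vorn quill]]: functor vask : <e,e>, argument [vorn quill] : e; result e.
[[clud crax] [vask [vorn quill]]]: functor [clud crax] : <e,t>, argument [vask [vorn quill]] : e; result t.

t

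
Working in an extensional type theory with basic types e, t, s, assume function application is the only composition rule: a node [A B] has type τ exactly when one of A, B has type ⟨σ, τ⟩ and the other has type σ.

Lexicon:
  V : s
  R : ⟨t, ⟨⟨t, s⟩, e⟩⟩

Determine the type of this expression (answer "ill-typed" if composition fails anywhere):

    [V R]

At [V R]: neither s nor ⟨t, ⟨⟨t, s⟩, e⟩⟩ can take the other as argument; the node is ill-typed.

ill-typed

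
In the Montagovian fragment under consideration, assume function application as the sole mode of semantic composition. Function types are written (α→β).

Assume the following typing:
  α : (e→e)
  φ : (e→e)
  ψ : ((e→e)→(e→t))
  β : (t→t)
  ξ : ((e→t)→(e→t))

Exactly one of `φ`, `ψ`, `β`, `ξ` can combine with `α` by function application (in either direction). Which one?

φ : (e→e) — neither side's domain matches the other.
ψ — combines: ψ : ((e→e)→(e→t)) takes α : (e→e) as argument, giving (e→t).
β : (t→t) — neither side's domain matches the other.
ξ : ((e→t)→(e→t)) — neither side's domain matches the other.

ψ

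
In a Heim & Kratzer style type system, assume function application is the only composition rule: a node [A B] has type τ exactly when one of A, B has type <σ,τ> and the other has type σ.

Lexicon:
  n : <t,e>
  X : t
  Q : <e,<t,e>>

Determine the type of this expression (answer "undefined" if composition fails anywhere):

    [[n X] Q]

<t,e>

[n X]: n is <t,e>, X is t; result e.
[[n X] Q]: Q is <e,<t,e>>, [n X] is e; result <t,e>.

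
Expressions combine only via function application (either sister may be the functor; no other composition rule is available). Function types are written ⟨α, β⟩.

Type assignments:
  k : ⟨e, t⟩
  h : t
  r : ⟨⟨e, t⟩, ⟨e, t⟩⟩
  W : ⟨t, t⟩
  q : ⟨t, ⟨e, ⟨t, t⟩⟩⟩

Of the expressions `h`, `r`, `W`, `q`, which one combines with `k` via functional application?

h : t — k needs e; h needs nothing (atomic); neither fits.
r — combines: r : ⟨⟨e, t⟩, ⟨e, t⟩⟩ takes k : ⟨e, t⟩ as argument, giving ⟨e, t⟩.
W : ⟨t, t⟩ — k needs e; W needs t; neither fits.
q : ⟨t, ⟨e, ⟨t, t⟩⟩⟩ — k needs e; q needs t; neither fits.

r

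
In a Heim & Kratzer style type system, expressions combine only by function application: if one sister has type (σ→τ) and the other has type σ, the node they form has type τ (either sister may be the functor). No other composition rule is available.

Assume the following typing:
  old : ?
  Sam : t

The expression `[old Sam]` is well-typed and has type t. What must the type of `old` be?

At [old Sam] (required: t): Sam is t, which is not a function with range t; hence old is the functor — type (t→t).

(t→t)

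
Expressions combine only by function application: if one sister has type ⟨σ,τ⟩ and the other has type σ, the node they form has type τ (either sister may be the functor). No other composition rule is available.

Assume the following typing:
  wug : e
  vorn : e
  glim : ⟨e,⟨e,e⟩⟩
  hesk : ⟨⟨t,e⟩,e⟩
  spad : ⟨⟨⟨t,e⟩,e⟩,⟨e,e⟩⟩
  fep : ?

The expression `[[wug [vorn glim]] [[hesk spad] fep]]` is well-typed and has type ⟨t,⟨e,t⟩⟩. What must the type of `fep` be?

⟨⟨e,e⟩,⟨e,⟨t,⟨e,t⟩⟩⟩⟩

[[wug [vorn glim]] [[hesk spad] fep]] is required to be ⟨t,⟨e,t⟩⟩. [wug [vorn glim]] : e cannot yield ⟨t,⟨e,t⟩⟩ as functor, so [[hesk spad] fep] : ⟨e,⟨t,⟨e,t⟩⟩⟩.
[[hesk spad] fep] is required to be ⟨e,⟨t,⟨e,t⟩⟩⟩. [hesk spad] : ⟨e,e⟩ cannot yield ⟨e,⟨t,⟨e,t⟩⟩⟩ as functor, so fep : ⟨⟨e,e⟩,⟨e,⟨t,⟨e,t⟩⟩⟩⟩.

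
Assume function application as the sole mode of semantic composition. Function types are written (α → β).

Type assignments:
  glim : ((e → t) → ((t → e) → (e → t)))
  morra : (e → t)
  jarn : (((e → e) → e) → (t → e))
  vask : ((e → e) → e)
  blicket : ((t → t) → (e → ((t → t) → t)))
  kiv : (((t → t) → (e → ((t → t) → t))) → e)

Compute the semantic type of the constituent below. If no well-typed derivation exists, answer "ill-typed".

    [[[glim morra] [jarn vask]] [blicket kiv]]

t

[glim morra]: glim is ((e → t) → ((t → e) → (e → t))), morra is (e → t); result ((t → e) → (e → t)).
[jarn vask]: jarn is (((e → e) → e) → (t → e)), vask is ((e → e) → e); result (t → e).
[[glim morra] [jarn vask]]: [glim morra] is ((t → e) → (e → t)), [jarn vask] is (t → e); result (e → t).
[blicket kiv]: kiv is (((t → t) → (e → ((t → t) → t))) → e), blicket is ((t → t) → (e → ((t → t) → t))); result e.
[[[glim morra] [jarn vask]] [blicket kiv]]: [[glim morra] [jarn vask]] is (e → t), [blicket kiv] is e; result t.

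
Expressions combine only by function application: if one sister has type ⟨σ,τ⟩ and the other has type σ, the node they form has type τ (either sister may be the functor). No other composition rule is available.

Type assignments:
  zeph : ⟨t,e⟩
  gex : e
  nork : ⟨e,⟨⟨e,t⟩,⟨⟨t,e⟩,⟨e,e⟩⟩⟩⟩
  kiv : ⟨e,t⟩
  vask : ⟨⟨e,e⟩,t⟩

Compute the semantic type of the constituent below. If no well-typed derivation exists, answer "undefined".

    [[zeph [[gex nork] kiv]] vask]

[gex nork]: ⟨e,⟨⟨e,t⟩,⟨⟨t,e⟩,⟨e,e⟩⟩⟩⟩ applied to e yields ⟨⟨e,t⟩,⟨⟨t,e⟩,⟨e,e⟩⟩⟩.
[[gex nork] kiv]: ⟨⟨e,t⟩,⟨⟨t,e⟩,⟨e,e⟩⟩⟩ applied to ⟨e,t⟩ yields ⟨⟨t,e⟩,⟨e,e⟩⟩.
[zeph [[gex nork] kiv]]: ⟨⟨t,e⟩,⟨e,e⟩⟩ applied to ⟨t,e⟩ yields ⟨e,e⟩.
[[zeph [[gex nork] kiv]] vask]: ⟨⟨e,e⟩,t⟩ applied to ⟨e,e⟩ yields t.

t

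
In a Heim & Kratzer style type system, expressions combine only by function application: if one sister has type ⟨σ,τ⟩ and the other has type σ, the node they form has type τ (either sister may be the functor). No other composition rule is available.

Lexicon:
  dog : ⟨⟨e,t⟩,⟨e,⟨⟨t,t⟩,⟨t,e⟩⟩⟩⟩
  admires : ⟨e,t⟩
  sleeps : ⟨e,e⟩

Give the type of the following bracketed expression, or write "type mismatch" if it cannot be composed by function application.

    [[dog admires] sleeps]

[dog admires]: dog is ⟨⟨e,t⟩,⟨e,⟨⟨t,t⟩,⟨t,e⟩⟩⟩⟩, admires is ⟨e,t⟩; result ⟨e,⟨⟨t,t⟩,⟨t,e⟩⟩⟩.
[[dog admires] sleeps]: ⟨e,⟨⟨t,t⟩,⟨t,e⟩⟩⟩ with ⟨e,e⟩ — neither is a function whose domain matches the other; composition fails here.

type mismatch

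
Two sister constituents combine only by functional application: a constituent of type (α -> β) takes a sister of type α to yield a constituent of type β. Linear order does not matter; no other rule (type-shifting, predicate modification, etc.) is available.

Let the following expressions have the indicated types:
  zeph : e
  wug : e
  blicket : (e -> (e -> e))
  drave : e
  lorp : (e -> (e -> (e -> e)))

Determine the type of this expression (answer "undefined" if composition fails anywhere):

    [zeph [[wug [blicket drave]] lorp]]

At [blicket drave], blicket : (e -> (e -> e)) takes drave : e, giving (e -> e).
At [wug [blicket drave]], [blicket drave] : (e -> e) takes wug : e, giving e.
At [[wug [blicket drave]] lorp], lorp : (e -> (e -> (e -> e))) takes [wug [blicket drave]] : e, giving (e -> (e -> e)).
At [zeph [[wug [blicket drave]] lorp]], [[wug [blicket drave]] lorp] : (e -> (e -> e)) takes zeph : e, giving (e -> e).

(e -> e)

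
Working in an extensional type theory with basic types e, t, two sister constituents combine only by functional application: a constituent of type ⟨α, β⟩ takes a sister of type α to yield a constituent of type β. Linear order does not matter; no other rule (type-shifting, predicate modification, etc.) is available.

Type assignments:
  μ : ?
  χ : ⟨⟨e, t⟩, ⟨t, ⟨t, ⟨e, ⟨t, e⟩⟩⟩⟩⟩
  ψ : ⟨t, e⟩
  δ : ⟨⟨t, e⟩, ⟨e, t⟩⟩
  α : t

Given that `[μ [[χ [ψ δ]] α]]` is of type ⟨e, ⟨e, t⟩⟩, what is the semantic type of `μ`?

[μ [[χ [ψ δ]] α]] must have type ⟨e, ⟨e, t⟩⟩. The sister [[χ [ψ δ]] α] has type ⟨t, ⟨e, ⟨t, e⟩⟩⟩; that is not a function onto ⟨e, ⟨e, t⟩⟩, so μ must be the functor, of type ⟨⟨t, ⟨e, ⟨t, e⟩⟩⟩, ⟨e, ⟨e, t⟩⟩⟩.

⟨⟨t, ⟨e, ⟨t, e⟩⟩⟩, ⟨e, ⟨e, t⟩⟩⟩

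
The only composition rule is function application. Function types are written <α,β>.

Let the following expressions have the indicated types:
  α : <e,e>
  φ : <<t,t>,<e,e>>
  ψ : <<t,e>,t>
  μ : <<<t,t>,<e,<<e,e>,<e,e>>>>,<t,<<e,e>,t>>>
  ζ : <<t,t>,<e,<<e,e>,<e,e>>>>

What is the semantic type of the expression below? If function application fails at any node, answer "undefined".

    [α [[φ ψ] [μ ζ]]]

At [φ ψ]: neither <<t,t>,<e,e>> nor <<t,e>,t> can take the other as argument; the node is ill-typed.

undefined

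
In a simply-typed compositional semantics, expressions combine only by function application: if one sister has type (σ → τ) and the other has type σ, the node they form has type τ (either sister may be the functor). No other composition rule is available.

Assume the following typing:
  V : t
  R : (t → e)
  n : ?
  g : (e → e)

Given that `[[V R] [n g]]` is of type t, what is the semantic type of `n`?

[[V R] [n g]] is required to be t. [V R] : e cannot yield t as functor, so [n g] : (e → t).
[n g] is required to be (e → t). g : (e → e) cannot yield (e → t) as functor, so n : ((e → e) → (e → t)).

((e → e) → (e → t))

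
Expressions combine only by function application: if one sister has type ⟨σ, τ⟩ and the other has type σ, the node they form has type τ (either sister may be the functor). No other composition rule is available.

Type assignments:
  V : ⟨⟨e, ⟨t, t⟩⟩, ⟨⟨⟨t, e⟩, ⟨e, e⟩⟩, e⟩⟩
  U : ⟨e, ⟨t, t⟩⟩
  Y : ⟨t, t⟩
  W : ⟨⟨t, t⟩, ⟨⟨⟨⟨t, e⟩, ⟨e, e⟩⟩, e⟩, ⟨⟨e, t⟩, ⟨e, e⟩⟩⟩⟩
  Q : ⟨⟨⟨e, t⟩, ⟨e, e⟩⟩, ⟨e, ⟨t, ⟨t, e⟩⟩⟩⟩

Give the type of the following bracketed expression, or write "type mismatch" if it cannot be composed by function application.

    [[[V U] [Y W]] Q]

[V U]: V is ⟨⟨e, ⟨t, t⟩⟩, ⟨⟨⟨t, e⟩, ⟨e, e⟩⟩, e⟩⟩, U is ⟨e, ⟨t, t⟩⟩; result ⟨⟨⟨t, e⟩, ⟨e, e⟩⟩, e⟩.
[Y W]: W is ⟨⟨t, t⟩, ⟨⟨⟨⟨t, e⟩, ⟨e, e⟩⟩, e⟩, ⟨⟨e, t⟩, ⟨e, e⟩⟩⟩⟩, Y is ⟨t, t⟩; result ⟨⟨⟨⟨t, e⟩, ⟨e, e⟩⟩, e⟩, ⟨⟨e, t⟩, ⟨e, e⟩⟩⟩.
[[V U] [Y W]]: [Y W] is ⟨⟨⟨⟨t, e⟩, ⟨e, e⟩⟩, e⟩, ⟨⟨e, t⟩, ⟨e, e⟩⟩⟩, [V U] is ⟨⟨⟨t, e⟩, ⟨e, e⟩⟩, e⟩; result ⟨⟨e, t⟩, ⟨e, e⟩⟩.
[[[V U] [Y W]] Q]: Q is ⟨⟨⟨e, t⟩, ⟨e, e⟩⟩, ⟨e, ⟨t, ⟨t, e⟩⟩⟩⟩, [[V U] [Y W]] is ⟨⟨e, t⟩, ⟨e, e⟩⟩; result ⟨e, ⟨t, ⟨t, e⟩⟩⟩.

⟨e, ⟨t, ⟨t, e⟩⟩⟩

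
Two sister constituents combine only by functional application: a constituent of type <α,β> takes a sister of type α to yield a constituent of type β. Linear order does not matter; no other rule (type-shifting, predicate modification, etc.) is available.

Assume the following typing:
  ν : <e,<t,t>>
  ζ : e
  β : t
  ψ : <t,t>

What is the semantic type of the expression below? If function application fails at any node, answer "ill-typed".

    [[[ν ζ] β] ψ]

t

[ν ζ]: ν is <e,<t,t>>, ζ is e; result <t,t>.
[[ν ζ] β]: [ν ζ] is <t,t>, β is t; result t.
[[[ν ζ] β] ψ]: ψ is <t,t>, [[ν ζ] β] is t; result t.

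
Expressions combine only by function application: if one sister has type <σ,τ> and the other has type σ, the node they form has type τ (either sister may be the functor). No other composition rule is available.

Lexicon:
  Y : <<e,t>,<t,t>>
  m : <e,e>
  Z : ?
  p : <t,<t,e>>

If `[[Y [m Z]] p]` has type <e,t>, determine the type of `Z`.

<<e,e>,<<<e,t>,<t,t>>,<<t,<t,e>>,<e,t>>>>

For [[Y [m Z]] p] to have type <e,t> with p of type <t,<t,e>>, [Y [m Z]] must be the function: [Y [m Z]] : <<t,<t,e>>,<e,t>>.
For [Y [m Z]] to have type <<t,<t,e>>,<e,t>> with Y of type <<e,t>,<t,t>>, [m Z] must be the function: [m Z] : <<<e,t>,<t,t>>,<<t,<t,e>>,<e,t>>>.
For [m Z] to have type <<<e,t>,<t,t>>,<<t,<t,e>>,<e,t>>> with m of type <e,e>, Z must be the function: Z : <<e,e>,<<<e,t>,<t,t>>,<<t,<t,e>>,<e,t>>>>.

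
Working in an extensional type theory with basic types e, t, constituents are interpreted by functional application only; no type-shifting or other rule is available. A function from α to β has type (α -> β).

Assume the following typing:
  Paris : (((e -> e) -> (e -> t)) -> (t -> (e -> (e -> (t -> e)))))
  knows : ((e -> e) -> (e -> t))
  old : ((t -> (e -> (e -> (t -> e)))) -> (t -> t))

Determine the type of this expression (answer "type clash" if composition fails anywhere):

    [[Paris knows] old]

[Paris knows]: Paris is (((e -> e) -> (e -> t)) -> (t -> (e -> (e -> (t -> e))))), knows is ((e -> e) -> (e -> t)); result (t -> (e -> (e -> (t -> e)))).
[[Paris knows] old]: old is ((t -> (e -> (e -> (t -> e)))) -> (t -> t)), [Paris knows] is (t -> (e -> (e -> (t -> e)))); result (t -> t).

(t -> t)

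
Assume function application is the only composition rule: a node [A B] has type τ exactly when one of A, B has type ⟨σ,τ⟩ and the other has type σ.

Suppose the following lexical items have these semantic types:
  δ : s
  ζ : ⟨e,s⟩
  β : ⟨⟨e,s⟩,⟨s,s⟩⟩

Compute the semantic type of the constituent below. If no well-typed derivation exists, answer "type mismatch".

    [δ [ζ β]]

s

[ζ β]: functor β : ⟨⟨e,s⟩,⟨s,s⟩⟩, argument ζ : ⟨e,s⟩; result ⟨s,s⟩.
[δ [ζ β]]: functor [ζ β] : ⟨s,s⟩, argument δ : s; result s.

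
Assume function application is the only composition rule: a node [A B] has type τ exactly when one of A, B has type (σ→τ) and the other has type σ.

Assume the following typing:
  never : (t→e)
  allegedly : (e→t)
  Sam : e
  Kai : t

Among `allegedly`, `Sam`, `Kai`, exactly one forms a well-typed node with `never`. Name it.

allegedly : (e→t) — neither side's domain matches the other.
Sam : e — neither side's domain matches the other.
Kai — combines: never : (t→e) takes Kai : t as argument, giving e.

Kai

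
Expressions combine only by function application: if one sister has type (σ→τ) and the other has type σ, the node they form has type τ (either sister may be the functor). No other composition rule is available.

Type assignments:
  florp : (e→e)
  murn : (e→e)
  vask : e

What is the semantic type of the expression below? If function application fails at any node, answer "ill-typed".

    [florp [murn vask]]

e

[murn vask]: murn is (e→e), vask is e; result e.
[florp [murn vask]]: florp is (e→e), [murn vask] is e; result e.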